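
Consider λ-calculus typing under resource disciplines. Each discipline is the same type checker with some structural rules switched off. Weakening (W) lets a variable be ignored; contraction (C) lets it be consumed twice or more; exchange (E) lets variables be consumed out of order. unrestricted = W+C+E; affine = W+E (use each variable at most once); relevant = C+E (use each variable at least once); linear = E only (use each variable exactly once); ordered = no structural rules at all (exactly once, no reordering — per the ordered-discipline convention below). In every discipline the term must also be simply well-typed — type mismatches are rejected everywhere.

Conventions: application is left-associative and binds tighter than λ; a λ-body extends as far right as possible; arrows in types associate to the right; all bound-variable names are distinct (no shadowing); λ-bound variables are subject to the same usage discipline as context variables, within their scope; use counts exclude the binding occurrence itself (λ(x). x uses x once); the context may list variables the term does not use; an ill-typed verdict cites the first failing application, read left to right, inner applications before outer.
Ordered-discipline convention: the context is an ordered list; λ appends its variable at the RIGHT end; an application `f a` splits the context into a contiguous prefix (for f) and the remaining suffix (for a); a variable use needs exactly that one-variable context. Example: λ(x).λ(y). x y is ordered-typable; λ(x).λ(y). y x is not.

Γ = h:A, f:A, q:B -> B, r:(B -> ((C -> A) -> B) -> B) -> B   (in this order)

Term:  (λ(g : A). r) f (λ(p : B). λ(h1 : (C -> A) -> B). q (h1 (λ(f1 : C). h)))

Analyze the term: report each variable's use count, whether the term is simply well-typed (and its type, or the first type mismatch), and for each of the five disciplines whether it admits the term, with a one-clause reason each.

counts: h ×1, f ×1, q ×1, r ×1, g [bound] ×0, p [bound] ×0, h1 [bound] ×1, f1 [bound] ×0
uses in reading order: r, f, q, h1, h
typing: well-typed — term : B
ordered ✗ (g, p, f1 never used (weakening))
linear ✗ (g, p, f1 never used (weakening))
affine ✓ (at most one use each (h, f, q, r, g, p, h1, f1))
relevant ✗ (g, p, f1 never used (weakening))
unrestricted ✓ (type-checks (B) and nothing is barred)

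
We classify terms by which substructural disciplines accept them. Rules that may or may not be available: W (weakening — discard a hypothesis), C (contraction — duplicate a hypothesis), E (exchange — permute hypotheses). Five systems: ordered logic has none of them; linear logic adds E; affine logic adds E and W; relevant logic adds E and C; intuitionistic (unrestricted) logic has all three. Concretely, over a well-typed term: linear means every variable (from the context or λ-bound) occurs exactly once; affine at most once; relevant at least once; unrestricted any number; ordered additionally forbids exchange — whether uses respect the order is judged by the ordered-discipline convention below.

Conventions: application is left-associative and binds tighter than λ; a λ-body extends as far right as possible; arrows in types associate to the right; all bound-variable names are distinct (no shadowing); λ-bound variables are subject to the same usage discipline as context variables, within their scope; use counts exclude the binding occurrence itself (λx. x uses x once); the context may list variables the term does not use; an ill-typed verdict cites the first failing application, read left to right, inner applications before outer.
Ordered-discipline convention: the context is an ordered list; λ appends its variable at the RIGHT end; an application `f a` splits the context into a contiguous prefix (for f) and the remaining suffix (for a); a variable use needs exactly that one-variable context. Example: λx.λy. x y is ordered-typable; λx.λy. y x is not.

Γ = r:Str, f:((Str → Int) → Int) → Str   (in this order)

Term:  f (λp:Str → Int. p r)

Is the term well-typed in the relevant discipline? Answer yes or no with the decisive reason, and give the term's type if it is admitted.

yes — none of r, f, p goes unused; term : Str
usage: r: 1×; f: 1×; p [bound]: 1×
use order (left to right): f, p, r
typing: ✓ — Str
summary: ordered ✗, linear ✓, affine ✓, relevant ✓, unrestricted ✓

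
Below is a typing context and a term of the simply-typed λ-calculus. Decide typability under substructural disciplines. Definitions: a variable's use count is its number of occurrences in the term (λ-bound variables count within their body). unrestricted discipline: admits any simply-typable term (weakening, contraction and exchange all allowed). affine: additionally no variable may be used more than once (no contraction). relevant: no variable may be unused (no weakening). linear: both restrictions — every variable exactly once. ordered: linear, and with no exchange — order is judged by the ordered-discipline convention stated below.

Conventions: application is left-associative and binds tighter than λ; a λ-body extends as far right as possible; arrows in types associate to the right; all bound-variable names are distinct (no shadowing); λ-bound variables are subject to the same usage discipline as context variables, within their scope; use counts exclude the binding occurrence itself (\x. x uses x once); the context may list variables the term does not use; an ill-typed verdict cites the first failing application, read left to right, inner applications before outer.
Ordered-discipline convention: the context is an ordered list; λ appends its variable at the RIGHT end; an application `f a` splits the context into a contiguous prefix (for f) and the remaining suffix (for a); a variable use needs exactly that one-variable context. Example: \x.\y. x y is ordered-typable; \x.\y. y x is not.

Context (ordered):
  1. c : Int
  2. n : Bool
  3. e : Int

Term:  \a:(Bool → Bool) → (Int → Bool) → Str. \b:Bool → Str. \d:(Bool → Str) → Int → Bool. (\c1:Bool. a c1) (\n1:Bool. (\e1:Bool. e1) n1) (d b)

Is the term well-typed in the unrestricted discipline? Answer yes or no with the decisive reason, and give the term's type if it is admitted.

no — the type mismatch rejects it
counts: c: 0×; n: 0×; e: 0×; a [bound]: 1×; b [bound]: 1×; d [bound]: 1×; c1 [bound]: 1×; n1 [bound]: 1×; e1 [bound]: 1×
order of uses: a, c1, e1, n1, d, b
typing: ill-typed: an application expects Bool → Bool but receives Bool
across the five disciplines: ordered ✗ · linear ✗ · affine ✗ · relevant ✗ · unrestricted ✗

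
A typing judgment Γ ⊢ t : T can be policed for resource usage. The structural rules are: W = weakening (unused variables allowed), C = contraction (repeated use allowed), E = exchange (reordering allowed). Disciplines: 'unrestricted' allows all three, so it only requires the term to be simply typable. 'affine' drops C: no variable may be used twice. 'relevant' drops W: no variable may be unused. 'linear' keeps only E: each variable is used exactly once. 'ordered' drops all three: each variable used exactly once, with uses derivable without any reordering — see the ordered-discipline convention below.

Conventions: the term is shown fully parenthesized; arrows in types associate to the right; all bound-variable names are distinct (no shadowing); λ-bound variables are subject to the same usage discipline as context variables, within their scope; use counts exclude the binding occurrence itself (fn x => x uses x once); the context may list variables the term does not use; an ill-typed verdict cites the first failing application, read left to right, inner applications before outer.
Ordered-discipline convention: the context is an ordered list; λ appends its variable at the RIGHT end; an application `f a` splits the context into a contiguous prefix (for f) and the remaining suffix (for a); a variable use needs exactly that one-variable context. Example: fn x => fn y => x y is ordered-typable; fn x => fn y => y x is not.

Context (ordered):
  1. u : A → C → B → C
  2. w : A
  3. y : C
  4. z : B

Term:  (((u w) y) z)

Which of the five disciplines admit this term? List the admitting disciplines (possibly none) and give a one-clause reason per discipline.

admitted by: ordered, linear, affine, relevant, unrestricted
counts: u=1, w=1, y=1, z=1
use order (left to right): u, w, y, z
typing: well-typed at C
ordered ✓ (u, w, y, z once each; derivable with no W/C/E)
linear ✓ (exactly-once usage across u, w, y, z)
affine ✓ (none of u, w, y, z used more than once)
relevant ✓ (none of u, w, y, z goes unused)
unrestricted ✓ (well-typed at C; no restrictions here)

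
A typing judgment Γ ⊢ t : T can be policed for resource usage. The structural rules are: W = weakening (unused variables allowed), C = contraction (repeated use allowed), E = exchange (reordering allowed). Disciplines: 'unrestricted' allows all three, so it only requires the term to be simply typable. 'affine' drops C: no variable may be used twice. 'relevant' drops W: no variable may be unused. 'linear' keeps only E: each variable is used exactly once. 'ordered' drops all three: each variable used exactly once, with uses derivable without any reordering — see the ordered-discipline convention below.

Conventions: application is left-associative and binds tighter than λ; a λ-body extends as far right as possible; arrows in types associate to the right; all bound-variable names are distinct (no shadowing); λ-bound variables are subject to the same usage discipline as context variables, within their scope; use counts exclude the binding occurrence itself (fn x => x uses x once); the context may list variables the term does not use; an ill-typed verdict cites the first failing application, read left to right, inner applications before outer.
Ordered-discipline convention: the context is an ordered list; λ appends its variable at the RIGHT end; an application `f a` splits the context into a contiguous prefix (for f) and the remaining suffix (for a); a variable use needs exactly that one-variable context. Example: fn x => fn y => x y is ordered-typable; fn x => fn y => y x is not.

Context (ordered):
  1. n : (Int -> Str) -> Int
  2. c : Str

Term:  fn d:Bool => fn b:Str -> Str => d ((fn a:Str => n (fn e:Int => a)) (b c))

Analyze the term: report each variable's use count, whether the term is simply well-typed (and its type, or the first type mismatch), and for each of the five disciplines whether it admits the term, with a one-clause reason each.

use counts: n: 1; c: 1; d (bound): 1; b (bound): 1; a (bound): 1; e (bound): 0
uses in reading order: d, n, a, b, c
typing: ill-typed: applying a non-function (Bool)
ordered ✗ (the type mismatch rejects it)
linear ✗ (not simply typable)
affine ✗ (fails simple typing)
relevant ✗ (a type mismatch blocks all five)
unrestricted ✗ (the type mismatch rejects it)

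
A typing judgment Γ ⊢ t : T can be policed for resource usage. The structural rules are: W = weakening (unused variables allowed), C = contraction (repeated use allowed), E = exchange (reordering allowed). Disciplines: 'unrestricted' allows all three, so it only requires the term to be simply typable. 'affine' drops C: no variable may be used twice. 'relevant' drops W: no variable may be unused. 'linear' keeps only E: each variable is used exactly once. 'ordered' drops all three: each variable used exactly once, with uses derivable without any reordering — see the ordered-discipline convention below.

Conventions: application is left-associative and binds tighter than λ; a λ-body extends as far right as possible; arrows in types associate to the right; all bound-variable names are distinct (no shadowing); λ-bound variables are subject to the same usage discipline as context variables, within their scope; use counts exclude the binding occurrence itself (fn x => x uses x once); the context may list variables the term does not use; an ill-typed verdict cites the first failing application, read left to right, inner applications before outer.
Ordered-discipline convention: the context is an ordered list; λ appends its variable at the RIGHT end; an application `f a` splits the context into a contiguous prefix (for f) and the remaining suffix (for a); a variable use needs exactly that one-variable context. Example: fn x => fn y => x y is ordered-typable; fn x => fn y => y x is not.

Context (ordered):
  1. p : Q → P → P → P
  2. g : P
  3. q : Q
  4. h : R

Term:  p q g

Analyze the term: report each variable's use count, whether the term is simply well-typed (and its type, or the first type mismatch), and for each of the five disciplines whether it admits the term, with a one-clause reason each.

usage: p ×1, g ×1, q ×1, h ×0
left-to-right use order: p, q, g
typing: the term checks, with type P → P
ordered ✗ (h never used (weakening))
linear ✗ (h never used (weakening))
affine ✓ (none of p, g, q, h used more than once)
relevant ✗ (h never used (weakening))
unrestricted ✓ (type-checks (P → P) and nothing is barred)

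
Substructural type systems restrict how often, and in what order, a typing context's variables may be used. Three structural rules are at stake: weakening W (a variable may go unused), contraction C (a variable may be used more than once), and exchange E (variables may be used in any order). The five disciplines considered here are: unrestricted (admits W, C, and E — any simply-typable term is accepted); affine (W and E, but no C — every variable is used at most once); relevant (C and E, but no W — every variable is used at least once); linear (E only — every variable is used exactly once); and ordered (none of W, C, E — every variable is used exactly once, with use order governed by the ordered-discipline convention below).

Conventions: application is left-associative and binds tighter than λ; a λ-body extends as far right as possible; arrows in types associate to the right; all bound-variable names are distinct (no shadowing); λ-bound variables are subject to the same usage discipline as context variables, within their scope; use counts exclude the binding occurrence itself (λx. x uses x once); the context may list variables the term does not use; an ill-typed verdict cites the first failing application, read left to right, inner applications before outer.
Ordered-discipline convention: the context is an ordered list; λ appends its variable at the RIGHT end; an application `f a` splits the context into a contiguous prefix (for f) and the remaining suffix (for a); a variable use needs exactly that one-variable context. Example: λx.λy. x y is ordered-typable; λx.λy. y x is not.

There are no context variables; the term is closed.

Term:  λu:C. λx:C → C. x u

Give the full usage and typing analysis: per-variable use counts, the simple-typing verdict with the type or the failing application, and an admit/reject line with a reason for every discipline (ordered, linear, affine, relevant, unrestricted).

counts: u [bound]: 1×, x [bound]: 1×
order of uses: x, u
typing: well-typed at C → (C → C) → C
ordered: ✗, no ordered split (uses run x, u)
linear: ✓, single use per variable (u, x)
affine: ✓, u, x: no repeats, contraction unneeded
relevant: ✓, u, x: all used, weakening unneeded
unrestricted: ✓, typability at C → (C → C) → C is all that's needed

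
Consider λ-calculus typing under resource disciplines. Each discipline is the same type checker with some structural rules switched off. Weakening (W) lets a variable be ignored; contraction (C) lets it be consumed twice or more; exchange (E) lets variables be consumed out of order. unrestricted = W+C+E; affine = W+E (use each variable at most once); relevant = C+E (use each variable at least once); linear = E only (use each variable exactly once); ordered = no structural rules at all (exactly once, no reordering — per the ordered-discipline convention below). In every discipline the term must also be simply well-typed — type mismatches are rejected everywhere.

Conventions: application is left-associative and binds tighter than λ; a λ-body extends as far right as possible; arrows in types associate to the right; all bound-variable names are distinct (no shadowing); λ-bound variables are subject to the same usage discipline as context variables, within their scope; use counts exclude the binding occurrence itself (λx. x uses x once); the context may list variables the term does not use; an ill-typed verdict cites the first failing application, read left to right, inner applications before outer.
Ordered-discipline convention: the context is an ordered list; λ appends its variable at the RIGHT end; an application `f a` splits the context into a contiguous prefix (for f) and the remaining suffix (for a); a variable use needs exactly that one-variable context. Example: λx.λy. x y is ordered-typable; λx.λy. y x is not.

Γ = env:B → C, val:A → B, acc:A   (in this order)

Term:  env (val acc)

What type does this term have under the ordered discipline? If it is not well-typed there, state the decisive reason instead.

term : C
counts: env: 1, val: 1, acc: 1
order of uses: env, val, acc
typing: well-typed — term : C
per-discipline verdicts: ordered ✓; linear ✓; affine ✓; relevant ✓; unrestricted ✓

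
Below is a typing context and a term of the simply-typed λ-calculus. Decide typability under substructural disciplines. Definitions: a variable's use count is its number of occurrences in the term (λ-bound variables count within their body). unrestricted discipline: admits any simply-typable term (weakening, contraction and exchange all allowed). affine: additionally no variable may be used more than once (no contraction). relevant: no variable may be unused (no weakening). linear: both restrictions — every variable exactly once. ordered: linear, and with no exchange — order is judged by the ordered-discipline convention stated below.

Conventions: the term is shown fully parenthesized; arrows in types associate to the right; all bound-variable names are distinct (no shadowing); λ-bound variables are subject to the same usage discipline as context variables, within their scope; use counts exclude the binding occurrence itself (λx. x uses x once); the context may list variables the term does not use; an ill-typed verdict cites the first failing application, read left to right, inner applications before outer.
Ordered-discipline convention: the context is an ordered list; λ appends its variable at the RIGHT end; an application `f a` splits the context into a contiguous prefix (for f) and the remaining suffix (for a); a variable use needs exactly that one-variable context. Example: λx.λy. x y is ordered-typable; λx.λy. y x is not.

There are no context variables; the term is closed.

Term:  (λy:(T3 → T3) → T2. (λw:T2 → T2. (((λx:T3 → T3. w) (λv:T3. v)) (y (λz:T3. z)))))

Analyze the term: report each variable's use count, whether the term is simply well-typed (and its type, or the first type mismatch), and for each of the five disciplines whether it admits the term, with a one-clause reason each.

use counts: y (λ-bound): 1×; w (λ-bound): 1×; x (λ-bound): 0×; v (λ-bound): 1×; z (λ-bound): 1×
use order (left to right): w, v, y, z
typing: the term checks, with type ((T3 → T3) → T2) → (T2 → T2) → T2
ordered ✗ (x left unused)
linear ✗ (x left unused)
affine ✓ (y, w, x, v, z: no repeats, contraction unneeded)
relevant ✗ (x left unused)
unrestricted ✓ (well-typed at ((T3 → T3) → T2) → (T2 → T2) → T2; no restrictions here)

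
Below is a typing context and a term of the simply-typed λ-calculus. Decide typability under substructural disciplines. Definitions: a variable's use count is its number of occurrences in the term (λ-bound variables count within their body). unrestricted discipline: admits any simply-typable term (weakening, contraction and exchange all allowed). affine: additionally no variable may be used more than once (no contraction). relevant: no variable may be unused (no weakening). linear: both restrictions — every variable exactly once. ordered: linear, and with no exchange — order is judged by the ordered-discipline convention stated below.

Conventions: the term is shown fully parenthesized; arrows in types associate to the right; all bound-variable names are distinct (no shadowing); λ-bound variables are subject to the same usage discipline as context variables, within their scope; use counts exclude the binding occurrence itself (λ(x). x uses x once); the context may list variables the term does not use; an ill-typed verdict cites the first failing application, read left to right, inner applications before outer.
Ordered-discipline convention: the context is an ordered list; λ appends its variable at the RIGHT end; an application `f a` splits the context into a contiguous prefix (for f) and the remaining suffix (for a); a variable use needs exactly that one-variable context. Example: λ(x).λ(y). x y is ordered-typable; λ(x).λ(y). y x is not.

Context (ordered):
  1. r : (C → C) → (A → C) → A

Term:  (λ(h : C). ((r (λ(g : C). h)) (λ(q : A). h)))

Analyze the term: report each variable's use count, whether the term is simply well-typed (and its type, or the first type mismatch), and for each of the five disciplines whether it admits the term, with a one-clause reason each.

counts: r ×1, h [bound] ×2, g [bound] ×0, q [bound] ×0
left-to-right use order: r, h, h
typing: well-typed at C → A
ordered: ✗ — h ×2 used more than once (contraction); needs weakening: g, q unused
linear: ✗ — h ×2 used more than once (contraction); needs weakening: g, q unused
affine: ✗ — h ×2 used more than once (contraction)
relevant: ✗ — needs weakening: g, q unused
unrestricted: ✓ — simply typable at C → A; W, C, E all held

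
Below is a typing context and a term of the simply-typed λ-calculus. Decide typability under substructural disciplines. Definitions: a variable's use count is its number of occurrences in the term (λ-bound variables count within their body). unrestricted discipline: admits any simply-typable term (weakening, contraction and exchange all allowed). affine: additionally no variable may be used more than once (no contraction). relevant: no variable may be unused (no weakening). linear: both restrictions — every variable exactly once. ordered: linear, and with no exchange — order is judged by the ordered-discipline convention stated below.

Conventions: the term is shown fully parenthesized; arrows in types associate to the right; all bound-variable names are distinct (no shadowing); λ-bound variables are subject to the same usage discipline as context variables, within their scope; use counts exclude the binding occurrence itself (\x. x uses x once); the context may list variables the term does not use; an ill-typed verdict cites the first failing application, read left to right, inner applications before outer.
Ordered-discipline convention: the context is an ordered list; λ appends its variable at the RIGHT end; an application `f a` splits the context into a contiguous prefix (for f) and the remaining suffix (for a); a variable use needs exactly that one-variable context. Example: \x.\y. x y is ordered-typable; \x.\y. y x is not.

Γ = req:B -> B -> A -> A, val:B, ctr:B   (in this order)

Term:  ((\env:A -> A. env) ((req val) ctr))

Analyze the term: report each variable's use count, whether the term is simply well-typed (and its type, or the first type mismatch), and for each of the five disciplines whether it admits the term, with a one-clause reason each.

usage: req ×1, val ×1, ctr ×1, env (λ-bound) ×1
left-to-right use order: env, req, val, ctr
typing: well-typed at A -> A
ordered ✓ (single-use (req, val, ctr, env), ordered derivation ok)
linear ✓ (single use per variable (req, val, ctr, env))
affine ✓ (at most one use each (req, val, ctr, env))
relevant ✓ (none of req, val, ctr, env goes unused)
unrestricted ✓ (type-checks (A -> A) and nothing is barred)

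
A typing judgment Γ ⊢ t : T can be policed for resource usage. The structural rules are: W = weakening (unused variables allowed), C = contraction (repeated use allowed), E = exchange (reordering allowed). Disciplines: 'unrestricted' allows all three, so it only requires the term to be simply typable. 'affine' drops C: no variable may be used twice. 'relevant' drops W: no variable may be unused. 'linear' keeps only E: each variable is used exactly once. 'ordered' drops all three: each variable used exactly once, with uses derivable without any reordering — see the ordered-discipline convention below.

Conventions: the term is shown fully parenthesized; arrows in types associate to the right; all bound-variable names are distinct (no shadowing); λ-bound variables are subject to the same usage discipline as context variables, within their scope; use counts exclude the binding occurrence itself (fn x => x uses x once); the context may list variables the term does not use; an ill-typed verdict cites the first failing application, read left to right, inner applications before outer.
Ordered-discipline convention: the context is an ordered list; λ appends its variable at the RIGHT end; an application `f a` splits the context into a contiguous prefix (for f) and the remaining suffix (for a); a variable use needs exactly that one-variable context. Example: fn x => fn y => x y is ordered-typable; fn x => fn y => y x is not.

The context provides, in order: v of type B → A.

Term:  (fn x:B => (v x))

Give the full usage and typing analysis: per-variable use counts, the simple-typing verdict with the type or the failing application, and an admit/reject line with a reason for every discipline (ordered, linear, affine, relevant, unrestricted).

use counts: v: 1; x (bound): 1
left-to-right use order: v, x
typing: the term checks, with type B → A
ordered: ✓ — v, x once each; derivable with no W/C/E
linear: ✓ — v, x: one use apiece
affine: ✓ — none of v, x used more than once
relevant: ✓ — none of v, x goes unused
unrestricted: ✓ — simply typable at B → A; W, C, E all held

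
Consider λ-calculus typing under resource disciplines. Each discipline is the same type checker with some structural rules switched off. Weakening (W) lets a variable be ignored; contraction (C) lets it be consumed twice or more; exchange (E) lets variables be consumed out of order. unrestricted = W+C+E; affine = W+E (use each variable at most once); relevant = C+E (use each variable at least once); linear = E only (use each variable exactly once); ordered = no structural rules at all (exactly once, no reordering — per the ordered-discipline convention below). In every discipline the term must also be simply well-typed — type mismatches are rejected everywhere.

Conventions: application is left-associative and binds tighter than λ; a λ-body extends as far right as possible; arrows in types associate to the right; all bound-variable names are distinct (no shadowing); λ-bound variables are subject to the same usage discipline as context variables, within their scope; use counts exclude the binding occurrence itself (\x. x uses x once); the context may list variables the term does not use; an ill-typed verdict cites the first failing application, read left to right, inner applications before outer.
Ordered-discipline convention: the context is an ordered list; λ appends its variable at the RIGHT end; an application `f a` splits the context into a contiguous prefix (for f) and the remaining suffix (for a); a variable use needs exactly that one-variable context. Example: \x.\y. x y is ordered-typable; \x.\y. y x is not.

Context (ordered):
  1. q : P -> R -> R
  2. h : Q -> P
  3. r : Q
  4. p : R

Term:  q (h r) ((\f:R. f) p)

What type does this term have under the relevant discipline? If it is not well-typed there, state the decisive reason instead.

term : R
use counts: q=1; h=1; r=1; p=1; f [bound]=1
left-to-right use order: q, h, r, f, p
typing: the term checks, with type R
across the five disciplines: ordered ✓ · linear ✓ · affine ✓ · relevant ✓ · unrestricted ✓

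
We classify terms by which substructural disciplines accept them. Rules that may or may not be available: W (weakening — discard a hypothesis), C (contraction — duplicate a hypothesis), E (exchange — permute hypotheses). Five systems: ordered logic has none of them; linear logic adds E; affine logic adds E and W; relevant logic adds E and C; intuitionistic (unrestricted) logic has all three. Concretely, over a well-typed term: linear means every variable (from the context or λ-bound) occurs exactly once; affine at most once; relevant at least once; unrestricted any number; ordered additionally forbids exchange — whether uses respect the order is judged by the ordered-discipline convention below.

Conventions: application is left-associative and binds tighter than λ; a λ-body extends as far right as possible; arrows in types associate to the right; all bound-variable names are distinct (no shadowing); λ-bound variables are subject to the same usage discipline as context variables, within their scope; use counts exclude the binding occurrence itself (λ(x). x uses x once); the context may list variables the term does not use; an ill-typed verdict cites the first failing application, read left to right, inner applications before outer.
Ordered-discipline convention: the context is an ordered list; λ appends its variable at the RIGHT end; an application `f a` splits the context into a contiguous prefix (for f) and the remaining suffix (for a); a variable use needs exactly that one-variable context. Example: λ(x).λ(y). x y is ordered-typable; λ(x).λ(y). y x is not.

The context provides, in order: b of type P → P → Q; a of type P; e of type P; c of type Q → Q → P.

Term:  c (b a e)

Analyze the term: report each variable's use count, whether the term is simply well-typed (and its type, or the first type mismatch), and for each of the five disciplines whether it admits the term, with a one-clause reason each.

usage: b ×1, a ×1, e ×1, c ×1
left-to-right use order: c, b, a, e
typing: ✓ — Q → P
ordered ✗ (no contiguous prefix/suffix split fits c, b, a, e)
linear ✓ (each of b, a, e, c used exactly once)
affine ✓ (b, a, e, c: no repeats, contraction unneeded)
relevant ✓ (none of b, a, e, c goes unused)
unrestricted ✓ (simply typable at Q → P; W, C, E all held)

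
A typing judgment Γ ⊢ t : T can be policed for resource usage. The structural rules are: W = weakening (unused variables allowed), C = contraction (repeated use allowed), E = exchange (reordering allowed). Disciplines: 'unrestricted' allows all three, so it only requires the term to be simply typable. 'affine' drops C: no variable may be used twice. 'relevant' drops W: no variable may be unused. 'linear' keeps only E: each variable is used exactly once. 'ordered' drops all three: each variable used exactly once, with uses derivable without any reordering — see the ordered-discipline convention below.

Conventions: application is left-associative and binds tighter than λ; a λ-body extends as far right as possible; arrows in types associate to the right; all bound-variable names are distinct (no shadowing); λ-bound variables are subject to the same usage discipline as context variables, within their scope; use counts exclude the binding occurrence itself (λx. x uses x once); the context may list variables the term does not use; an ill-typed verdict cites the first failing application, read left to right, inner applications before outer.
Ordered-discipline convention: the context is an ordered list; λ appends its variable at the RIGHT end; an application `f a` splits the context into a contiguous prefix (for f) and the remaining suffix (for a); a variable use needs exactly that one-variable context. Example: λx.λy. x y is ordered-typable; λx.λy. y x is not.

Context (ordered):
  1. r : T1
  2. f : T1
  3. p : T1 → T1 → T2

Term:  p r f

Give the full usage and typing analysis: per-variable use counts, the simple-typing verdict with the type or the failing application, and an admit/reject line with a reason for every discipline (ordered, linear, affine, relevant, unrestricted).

counts: r: 1×; f: 1×; p: 1×
left-to-right use order: p, r, f
typing: the term checks, with type T2
ordered: ✗, use order p, r, f needs exchange
linear: ✓, single use per variable (r, f, p)
affine: ✓, at most one use each (r, f, p)
relevant: ✓, every one of r, f, p appears
unrestricted: ✓, type-checks (T2) and nothing is barred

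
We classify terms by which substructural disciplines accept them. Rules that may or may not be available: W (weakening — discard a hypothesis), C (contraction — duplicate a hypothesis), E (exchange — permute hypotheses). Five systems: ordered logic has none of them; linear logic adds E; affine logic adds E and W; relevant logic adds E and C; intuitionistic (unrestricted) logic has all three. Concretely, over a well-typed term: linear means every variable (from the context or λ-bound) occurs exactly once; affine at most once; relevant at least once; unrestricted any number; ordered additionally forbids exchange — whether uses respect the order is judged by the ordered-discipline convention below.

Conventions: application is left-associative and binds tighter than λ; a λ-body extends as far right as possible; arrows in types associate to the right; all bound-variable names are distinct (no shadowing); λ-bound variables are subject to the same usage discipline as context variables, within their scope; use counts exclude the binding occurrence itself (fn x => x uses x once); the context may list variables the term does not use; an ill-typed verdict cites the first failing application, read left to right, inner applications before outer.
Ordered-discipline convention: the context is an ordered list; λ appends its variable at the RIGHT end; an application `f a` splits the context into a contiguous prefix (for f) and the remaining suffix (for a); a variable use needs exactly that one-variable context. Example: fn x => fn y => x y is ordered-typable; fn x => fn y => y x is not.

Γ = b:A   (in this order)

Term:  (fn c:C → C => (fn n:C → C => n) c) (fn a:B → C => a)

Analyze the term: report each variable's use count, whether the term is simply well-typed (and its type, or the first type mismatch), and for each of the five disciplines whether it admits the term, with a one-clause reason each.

counts: b=0, c (λ-bound)=1, n (λ-bound)=1, a (λ-bound)=1
uses in reading order: n, c, a
typing: ill-typed: argument of type (B → C) → B → C where C → C is required
ordered: ✗ — a type mismatch blocks all five
linear: ✗ — the type mismatch rejects it
affine: ✗ — not simply typable
relevant: ✗ — fails simple typing
unrestricted: ✗ — a type mismatch blocks all five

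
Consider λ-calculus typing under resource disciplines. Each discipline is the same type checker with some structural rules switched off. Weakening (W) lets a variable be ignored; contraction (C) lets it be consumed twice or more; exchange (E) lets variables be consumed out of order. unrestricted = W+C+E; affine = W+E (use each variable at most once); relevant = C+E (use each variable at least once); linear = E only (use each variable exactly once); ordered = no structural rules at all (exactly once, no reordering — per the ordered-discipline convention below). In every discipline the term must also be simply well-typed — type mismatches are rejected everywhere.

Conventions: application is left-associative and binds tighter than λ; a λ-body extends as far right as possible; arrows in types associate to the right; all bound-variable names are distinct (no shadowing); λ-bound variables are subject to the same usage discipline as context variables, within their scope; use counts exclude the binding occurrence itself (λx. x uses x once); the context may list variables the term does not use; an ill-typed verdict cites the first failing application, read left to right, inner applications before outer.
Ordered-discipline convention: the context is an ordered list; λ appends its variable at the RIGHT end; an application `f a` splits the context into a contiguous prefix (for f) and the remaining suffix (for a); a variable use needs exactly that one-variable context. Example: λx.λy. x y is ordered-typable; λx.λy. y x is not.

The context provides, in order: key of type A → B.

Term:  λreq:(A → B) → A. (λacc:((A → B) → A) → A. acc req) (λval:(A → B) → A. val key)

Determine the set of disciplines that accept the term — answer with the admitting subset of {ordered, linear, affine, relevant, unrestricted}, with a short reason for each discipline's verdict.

admitted by: linear, affine, relevant, unrestricted
variable uses: key: 1; req [bound]: 1; acc [bound]: 1; val [bound]: 1
order of uses: acc, req, val, key
typing: the term checks, with type ((A → B) → A) → A
ordered: ✗ — needs exchange: uses follow acc, req, val, key
linear: ✓ — key, req, acc, val: one use apiece
affine: ✓ — at most one use each (key, req, acc, val)
relevant: ✓ — key, req, acc, val: all used, weakening unneeded
unrestricted: ✓ — simply typable at ((A → B) → A) → A; W, C, E all held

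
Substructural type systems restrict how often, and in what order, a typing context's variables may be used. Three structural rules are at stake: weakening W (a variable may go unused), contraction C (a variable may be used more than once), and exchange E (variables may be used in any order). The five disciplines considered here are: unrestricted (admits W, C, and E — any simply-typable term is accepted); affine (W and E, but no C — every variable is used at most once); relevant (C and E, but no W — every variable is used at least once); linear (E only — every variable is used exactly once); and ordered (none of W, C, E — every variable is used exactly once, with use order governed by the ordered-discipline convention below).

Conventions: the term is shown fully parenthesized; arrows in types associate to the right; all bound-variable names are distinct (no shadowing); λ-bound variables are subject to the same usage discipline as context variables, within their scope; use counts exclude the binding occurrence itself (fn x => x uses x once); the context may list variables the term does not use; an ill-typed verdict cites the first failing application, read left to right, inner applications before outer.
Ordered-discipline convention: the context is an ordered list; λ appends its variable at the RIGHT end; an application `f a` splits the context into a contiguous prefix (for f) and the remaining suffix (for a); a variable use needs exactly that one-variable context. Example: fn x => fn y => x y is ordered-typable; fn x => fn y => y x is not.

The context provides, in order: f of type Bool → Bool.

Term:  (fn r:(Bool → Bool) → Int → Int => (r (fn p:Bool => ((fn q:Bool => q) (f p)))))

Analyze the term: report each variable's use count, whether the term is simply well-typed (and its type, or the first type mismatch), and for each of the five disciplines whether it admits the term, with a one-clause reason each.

counts: f ×1, r (bound) ×1, p (bound) ×1, q (bound) ×1
uses in reading order: r, q, f, p
typing: well-typed at ((Bool → Bool) → Int → Int) → Int → Int
ordered: ✗, use order r, q, f, p needs exchange
linear: ✓, exactly-once usage across f, r, p, q
affine: ✓, f, r, p, q: no repeats, contraction unneeded
relevant: ✓, every one of f, r, p, q appears
unrestricted: ✓, typability at ((Bool → Bool) → Int → Int) → Int → Int is all that's needed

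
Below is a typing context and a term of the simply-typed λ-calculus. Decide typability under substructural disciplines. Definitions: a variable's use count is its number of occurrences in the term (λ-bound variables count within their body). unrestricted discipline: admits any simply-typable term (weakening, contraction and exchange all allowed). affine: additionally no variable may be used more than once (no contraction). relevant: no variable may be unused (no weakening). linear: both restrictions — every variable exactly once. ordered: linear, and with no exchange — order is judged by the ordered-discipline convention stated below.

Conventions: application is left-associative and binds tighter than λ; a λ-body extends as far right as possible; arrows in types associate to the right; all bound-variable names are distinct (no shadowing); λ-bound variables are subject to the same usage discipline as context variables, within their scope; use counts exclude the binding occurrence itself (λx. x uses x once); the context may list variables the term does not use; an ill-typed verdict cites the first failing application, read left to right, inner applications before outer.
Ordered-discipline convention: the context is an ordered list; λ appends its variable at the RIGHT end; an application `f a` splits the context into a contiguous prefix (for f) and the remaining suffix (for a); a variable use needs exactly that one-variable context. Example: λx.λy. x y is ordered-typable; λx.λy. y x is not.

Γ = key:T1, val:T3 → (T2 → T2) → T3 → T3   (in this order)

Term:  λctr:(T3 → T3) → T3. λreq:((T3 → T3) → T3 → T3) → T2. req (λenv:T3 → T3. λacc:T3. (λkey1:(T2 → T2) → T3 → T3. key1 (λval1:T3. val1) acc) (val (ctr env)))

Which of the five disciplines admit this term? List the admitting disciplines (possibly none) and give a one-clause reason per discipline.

admitted by: none
counts: key ×0; val ×1; ctr (λ-bound) ×1; req (λ-bound) ×1; env (λ-bound) ×1; acc (λ-bound) ×1; key1 (λ-bound) ×1; val1 (λ-bound) ×1
uses in reading order: req, key1, val1, acc, val, ctr, env
typing: ill-typed: an application expects T2 → T2 but receives T3 → T3
ordered ✗ (not simply typable)
linear ✗ (fails simple typing)
affine ✗ (a type mismatch blocks all five)
relevant ✗ (the type mismatch rejects it)
unrestricted ✗ (not simply typable)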